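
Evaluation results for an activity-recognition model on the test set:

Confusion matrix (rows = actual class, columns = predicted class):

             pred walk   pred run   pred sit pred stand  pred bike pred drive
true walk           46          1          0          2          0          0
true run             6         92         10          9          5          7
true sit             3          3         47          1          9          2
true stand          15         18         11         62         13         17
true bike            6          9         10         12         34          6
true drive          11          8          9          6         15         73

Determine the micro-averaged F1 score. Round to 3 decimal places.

Micro-averaging pools counts across classes: ΣTP=354, ΣFP=224, ΣFN=224.
Micro-F1 score = 2·TP/(2·TP+FP+FN) on pooled counts = 0.612 (equals overall accuracy in single-label multiclass).

0.612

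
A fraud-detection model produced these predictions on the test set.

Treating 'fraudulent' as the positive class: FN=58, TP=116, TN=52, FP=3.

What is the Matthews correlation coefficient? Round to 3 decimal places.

0.523

MCC = (TP·TN − FP·FN) / √((TP+FP)(TP+FN)(TN+FP)(TN+FN))
Numerator = 116·52 − 3·58 = 5858
Denominator = √(119·174·55·110) = √125271300 = 11192.4662
MCC = 5858 / 11192.4662 = 0.523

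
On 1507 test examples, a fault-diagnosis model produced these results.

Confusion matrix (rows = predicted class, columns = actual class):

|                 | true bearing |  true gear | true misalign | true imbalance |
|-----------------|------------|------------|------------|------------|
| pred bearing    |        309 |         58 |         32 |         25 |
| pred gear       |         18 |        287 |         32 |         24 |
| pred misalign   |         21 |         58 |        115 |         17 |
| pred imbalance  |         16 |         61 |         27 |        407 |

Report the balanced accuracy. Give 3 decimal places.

0.722

Balanced accuracy = mean of per-class recall.
  bearing: recall = 309/364 = 0.8489
  gear: recall = 287/464 = 0.6185
  misalign: recall = 115/206 = 0.5583
  imbalance: recall = 407/473 = 0.8605
Mean = (0.8489 + 0.6185 + 0.5583 + 0.8605) / 4 = 0.722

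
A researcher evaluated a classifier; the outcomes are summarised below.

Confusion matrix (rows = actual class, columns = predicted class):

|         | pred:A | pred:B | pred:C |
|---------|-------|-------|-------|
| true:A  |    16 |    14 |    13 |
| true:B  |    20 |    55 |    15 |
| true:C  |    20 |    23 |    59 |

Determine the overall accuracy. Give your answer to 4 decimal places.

Accuracy = trace / total = (16+55+59=130) / 235 = 130/235 = 0.5532

0.5532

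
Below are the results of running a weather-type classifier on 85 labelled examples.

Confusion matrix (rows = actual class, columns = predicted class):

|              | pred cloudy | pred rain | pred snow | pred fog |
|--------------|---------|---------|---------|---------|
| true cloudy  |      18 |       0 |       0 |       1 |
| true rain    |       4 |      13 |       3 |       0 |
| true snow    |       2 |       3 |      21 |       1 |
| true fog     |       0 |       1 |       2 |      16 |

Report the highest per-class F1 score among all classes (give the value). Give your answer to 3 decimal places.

Per-class F1 score (2·TP/(2·TP+FP+FN)):
  cloudy: TP=18, FP=4+2+0=6, FN=0+0+1=1 → 36/43 = 0.8372
  rain: TP=13, FP=0+3+1=4, FN=4+3+0=7 → 26/37 = 0.7027
  snow: TP=21, FP=0+3+2=5, FN=2+3+1=6 → 42/53 = 0.7925
  fog: TP=16, FP=1+0+1=2, FN=0+1+2=3 → 32/37 = 0.8649
Highest is class 'fog' with F1 score = 0.865.

0.865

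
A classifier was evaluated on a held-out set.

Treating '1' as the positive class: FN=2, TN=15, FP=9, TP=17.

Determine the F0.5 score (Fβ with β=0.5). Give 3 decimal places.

0.691

Fβ = (1+β²)·TP / ((1+β²)·TP + β²·FN + FP), with β²=1/4
= 1.25·17 / (1.25·17 + 0.25·2 + 9) = 0.691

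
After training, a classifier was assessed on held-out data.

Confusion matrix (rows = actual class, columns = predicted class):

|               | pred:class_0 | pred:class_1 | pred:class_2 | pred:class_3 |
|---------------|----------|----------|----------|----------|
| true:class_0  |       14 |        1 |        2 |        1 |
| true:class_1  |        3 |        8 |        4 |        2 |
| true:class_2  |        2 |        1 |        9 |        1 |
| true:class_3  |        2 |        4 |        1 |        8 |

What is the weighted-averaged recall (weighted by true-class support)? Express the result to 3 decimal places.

0.619

Per-class recall (TP/(TP+FN)):
  class_0: TP=14, FN=1+2+1=4 → 14/18 = 0.7778
  class_1: TP=8, FN=3+4+2=9 → 8/17 = 0.4706
  class_2: TP=9, FN=2+1+1=4 → 9/13 = 0.6923
  class_3: TP=8, FN=2+4+1=7 → 8/15 = 0.5333
Weighted-recall = Σ (supportᵢ/N)·recallᵢ with N=63: (18/63)·0.7778 + (17/63)·0.4706 + (13/63)·0.6923 + (15/63)·0.5333 = 0.619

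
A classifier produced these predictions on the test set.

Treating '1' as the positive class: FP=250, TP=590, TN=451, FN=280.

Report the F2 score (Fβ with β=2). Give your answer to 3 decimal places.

0.683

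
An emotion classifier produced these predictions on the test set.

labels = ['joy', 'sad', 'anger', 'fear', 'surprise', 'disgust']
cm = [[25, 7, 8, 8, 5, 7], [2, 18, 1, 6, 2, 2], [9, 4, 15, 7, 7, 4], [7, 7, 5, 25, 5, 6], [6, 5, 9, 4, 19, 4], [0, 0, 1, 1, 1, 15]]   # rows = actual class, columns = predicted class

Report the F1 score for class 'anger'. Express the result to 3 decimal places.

F1 score = 2·TP/(2·TP+FP+FN).
anger: TP=15, FP=8+1+5+9+1=24, FN=9+4+7+7+4=31 → 30/85 = 0.3529

0.353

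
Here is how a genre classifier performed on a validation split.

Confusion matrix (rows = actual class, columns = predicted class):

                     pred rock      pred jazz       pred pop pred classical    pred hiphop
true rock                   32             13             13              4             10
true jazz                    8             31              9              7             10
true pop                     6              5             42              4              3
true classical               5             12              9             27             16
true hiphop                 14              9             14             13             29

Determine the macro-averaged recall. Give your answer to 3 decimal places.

Per-class recall (TP/(TP+FN)):
  rock: TP=32, FN=13+13+4+10=40 → 32/72 = 0.4444
  jazz: TP=31, FN=8+9+7+10=34 → 31/65 = 0.4769
  pop: TP=42, FN=6+5+4+3=18 → 42/60 = 0.7000
  classical: TP=27, FN=5+12+9+16=42 → 27/69 = 0.3913
  hiphop: TP=29, FN=14+9+14+13=50 → 29/79 = 0.3671
Macro-recall = mean = (0.4444 + 0.4769 + 0.7000 + 0.3913 + 0.3671) / 5 = 0.476

0.476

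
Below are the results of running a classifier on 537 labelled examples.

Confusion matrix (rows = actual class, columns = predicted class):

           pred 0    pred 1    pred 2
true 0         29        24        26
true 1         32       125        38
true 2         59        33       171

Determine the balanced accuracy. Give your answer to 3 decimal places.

Balanced accuracy = mean of per-class recall.
  0: recall = 29/79 = 0.3671
  1: recall = 125/195 = 0.6410
  2: recall = 171/263 = 0.6502
Mean = (0.3671 + 0.6410 + 0.6502) / 3 = 0.553

0.553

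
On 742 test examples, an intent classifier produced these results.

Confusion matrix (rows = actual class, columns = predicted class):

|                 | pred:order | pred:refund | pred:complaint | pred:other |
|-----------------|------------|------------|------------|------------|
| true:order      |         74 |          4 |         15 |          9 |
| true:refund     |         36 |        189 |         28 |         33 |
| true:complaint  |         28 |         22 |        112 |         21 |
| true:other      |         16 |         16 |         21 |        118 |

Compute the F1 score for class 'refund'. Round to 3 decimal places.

0.731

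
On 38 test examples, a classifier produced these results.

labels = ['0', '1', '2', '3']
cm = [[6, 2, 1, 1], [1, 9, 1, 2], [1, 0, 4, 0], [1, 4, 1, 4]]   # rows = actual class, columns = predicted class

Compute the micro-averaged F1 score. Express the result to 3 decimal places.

Micro-averaging pools counts across classes: ΣTP=23, ΣFP=15, ΣFN=15.
Micro-F1 score = 2·TP/(2·TP+FP+FN) on pooled counts = 0.605 (equals overall accuracy in single-label multiclass).

0.605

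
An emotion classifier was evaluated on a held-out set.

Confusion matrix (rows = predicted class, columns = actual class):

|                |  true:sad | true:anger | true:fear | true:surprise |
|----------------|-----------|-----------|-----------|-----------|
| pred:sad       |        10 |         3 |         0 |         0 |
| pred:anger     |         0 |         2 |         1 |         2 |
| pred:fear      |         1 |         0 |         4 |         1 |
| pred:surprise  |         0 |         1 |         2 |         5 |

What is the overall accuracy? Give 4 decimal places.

0.6563

Accuracy = trace / total = (10+2+4+5=21) / 32 = 21/32 = 0.6563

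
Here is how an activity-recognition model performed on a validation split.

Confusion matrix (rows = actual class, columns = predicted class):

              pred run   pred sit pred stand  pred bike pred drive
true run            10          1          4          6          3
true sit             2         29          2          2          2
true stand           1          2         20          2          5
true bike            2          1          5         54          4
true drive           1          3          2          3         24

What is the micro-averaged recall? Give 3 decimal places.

Micro-averaging pools counts across classes: ΣTP=137, ΣFP=53, ΣFN=53.
Micro-recall = TP/(TP+FN) on pooled counts = 0.721 (equals overall accuracy in single-label multiclass).

0.721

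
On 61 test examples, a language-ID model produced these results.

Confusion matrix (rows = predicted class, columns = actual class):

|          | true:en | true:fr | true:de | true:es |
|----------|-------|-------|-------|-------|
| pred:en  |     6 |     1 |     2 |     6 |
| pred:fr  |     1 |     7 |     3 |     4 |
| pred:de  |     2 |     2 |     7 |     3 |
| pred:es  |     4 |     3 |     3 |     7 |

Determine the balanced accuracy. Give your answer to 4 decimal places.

0.4542

Balanced accuracy = mean of per-class recall.
  en: recall = 6/13 = 0.46154
  fr: recall = 7/13 = 0.53846
  de: recall = 7/15 = 0.46667
  es: recall = 7/20 = 0.35000
Mean = (0.46154 + 0.53846 + 0.46667 + 0.35000) / 4 = 0.4542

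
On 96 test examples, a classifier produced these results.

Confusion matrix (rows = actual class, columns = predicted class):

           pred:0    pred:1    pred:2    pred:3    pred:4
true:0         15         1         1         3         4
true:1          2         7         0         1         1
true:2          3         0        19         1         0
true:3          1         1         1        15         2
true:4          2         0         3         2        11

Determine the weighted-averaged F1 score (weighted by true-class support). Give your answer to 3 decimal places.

0.697

Per-class F1 score (2·TP/(2·TP+FP+FN)):
  0: TP=15, FP=2+3+1+2=8, FN=1+1+3+4=9 → 30/47 = 0.6383
  1: TP=7, FP=1+0+1+0=2, FN=2+0+1+1=4 → 14/20 = 0.7000
  2: TP=19, FP=1+0+1+3=5, FN=3+0+1+0=4 → 38/47 = 0.8085
  3: TP=15, FP=3+1+1+2=7, FN=1+1+1+2=5 → 30/42 = 0.7143
  4: TP=11, FP=4+1+0+2=7, FN=2+0+3+2=7 → 22/36 = 0.6111
Weighted-F1 score = Σ (supportᵢ/N)·F1 scoreᵢ with N=96: (24/96)·0.6383 + (11/96)·0.7000 + (23/96)·0.8085 + (20/96)·0.7143 + (18/96)·0.6111 = 0.697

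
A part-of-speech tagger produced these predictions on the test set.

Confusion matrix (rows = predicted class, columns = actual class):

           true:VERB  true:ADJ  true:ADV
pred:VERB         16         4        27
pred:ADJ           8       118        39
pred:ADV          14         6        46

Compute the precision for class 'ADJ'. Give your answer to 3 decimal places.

0.715

Take TP from the diagonal, FP from the rest of the 'ADJ' prediction marginal, FN from the rest of the 'ADJ' actual marginal.
precision = TP/(TP+FP).
ADJ: TP=118, FP=8+39=47 → 118/165 = 0.7152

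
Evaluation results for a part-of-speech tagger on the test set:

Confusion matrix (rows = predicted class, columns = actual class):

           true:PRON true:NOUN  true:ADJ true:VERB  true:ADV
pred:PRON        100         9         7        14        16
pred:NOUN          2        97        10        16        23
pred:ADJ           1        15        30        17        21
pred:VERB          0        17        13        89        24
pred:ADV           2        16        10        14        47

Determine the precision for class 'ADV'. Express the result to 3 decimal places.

0.528

One-vs-rest for 'ADV': TP = diagonal; FP = other classes predicted 'ADV'; FN = 'ADV' predicted as other.
precision = TP/(TP+FP).
ADV: TP=47, FP=2+16+10+14=42 → 47/89 = 0.5281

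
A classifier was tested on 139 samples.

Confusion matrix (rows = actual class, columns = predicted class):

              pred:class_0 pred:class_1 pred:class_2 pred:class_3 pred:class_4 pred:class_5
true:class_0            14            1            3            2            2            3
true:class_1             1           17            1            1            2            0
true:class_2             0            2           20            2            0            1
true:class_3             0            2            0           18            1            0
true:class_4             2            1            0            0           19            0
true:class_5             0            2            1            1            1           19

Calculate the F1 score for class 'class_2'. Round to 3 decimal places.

0.800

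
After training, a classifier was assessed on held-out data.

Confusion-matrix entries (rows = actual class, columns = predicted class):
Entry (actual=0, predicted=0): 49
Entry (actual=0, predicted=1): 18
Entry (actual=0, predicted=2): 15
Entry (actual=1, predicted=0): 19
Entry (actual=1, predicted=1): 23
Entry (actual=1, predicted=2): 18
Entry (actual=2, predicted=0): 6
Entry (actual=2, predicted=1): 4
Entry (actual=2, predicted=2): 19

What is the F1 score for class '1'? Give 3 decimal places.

0.438

One-vs-rest for '1': TP = diagonal; FP = other classes predicted '1'; FN = '1' predicted as other.
F1 score = 2·TP/(2·TP+FP+FN).
1: TP=23, FP=18+4=22, FN=19+18=37 → 46/105 = 0.4381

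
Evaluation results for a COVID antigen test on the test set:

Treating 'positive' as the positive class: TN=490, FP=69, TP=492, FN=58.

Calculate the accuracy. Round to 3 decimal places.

Accuracy = (TP+TN)/N = (492+490)/1109 = 0.885

0.885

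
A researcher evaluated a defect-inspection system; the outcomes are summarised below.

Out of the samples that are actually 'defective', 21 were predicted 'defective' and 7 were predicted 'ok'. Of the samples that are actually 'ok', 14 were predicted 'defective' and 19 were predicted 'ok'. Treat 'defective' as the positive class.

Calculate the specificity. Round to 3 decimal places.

0.576

Specificity = TN/(TN+FP) = 19/(19+14) = 0.576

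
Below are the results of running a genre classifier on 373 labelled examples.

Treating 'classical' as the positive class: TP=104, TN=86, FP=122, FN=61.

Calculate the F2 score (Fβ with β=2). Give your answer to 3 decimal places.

Fβ = (1+β²)·TP / ((1+β²)·TP + β²·FN + FP), with β²=4
= 5·104 / (5·104 + 4·61 + 122) = 0.587

0.587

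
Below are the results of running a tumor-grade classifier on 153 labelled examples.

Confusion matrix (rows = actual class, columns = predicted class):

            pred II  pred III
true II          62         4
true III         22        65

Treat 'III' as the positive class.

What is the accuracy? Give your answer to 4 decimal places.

0.8301

Accuracy = (TP+TN)/N = (65+62)/153 = 0.8301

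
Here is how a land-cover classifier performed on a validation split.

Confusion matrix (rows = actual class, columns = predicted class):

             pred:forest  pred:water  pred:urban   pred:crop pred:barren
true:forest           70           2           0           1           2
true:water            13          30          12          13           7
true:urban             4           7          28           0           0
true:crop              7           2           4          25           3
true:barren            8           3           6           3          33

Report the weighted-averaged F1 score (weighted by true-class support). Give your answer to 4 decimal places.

0.6434

Per-class F1 score (2·TP/(2·TP+FP+FN)):
  forest: TP=70, FP=13+4+7+8=32, FN=2+0+1+2=5 → 140/177 = 0.79096
  water: TP=30, FP=2+7+2+3=14, FN=13+12+13+7=45 → 60/119 = 0.50420
  urban: TP=28, FP=0+12+4+6=22, FN=4+7+0+0=11 → 56/89 = 0.62921
  crop: TP=25, FP=1+13+0+3=17, FN=7+2+4+3=16 → 50/83 = 0.60241
  barren: TP=33, FP=2+7+0+3=12, FN=8+3+6+3=20 → 66/98 = 0.67347
Weighted-F1 score = Σ (supportᵢ/N)·F1 scoreᵢ with N=283: (75/283)·0.79096 + (75/283)·0.50420 + (39/283)·0.62921 + (41/283)·0.60241 + (53/283)·0.67347 = 0.6434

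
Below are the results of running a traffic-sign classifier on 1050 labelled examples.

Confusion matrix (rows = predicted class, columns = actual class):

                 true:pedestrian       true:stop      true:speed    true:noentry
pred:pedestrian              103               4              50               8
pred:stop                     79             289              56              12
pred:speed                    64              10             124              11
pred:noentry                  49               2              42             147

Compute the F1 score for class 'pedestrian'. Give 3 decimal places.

0.448

Take TP from the diagonal, FP from the rest of the 'pedestrian' prediction marginal, FN from the rest of the 'pedestrian' actual marginal.
F1 score = 2·TP/(2·TP+FP+FN).
pedestrian: TP=103, FP=4+50+8=62, FN=79+64+49=192 → 206/460 = 0.4478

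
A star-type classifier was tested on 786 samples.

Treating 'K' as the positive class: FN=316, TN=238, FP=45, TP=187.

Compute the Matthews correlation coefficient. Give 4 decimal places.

0.2239

MCC = (TP·TN − FP·FN) / √((TP+FP)(TP+FN)(TN+FP)(TN+FN))
Numerator = 187·238 − 45·316 = 30286
Denominator = √(232·503·283·554) = √18295832272 = 135262.0873
MCC = 30286 / 135262.0873 = 0.2239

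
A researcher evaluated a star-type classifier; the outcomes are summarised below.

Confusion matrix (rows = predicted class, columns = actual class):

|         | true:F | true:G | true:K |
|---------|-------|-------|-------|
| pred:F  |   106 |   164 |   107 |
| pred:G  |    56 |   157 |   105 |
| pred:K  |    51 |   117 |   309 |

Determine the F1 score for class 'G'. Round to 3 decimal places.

Treat 'G' as positive and all other classes as negative.
F1 score = 2·TP/(2·TP+FP+FN).
G: TP=157, FP=56+105=161, FN=164+117=281 → 314/756 = 0.4153

0.415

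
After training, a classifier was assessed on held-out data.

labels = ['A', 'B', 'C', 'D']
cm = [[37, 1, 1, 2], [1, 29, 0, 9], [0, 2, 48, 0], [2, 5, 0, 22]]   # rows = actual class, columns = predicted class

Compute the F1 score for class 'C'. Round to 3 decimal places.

One-vs-rest for 'C': TP = diagonal; FP = other classes predicted 'C'; FN = 'C' predicted as other.
F1 score = 2·TP/(2·TP+FP+FN).
C: TP=48, FP=1+0+0=1, FN=0+2+0=2 → 96/99 = 0.9697

0.970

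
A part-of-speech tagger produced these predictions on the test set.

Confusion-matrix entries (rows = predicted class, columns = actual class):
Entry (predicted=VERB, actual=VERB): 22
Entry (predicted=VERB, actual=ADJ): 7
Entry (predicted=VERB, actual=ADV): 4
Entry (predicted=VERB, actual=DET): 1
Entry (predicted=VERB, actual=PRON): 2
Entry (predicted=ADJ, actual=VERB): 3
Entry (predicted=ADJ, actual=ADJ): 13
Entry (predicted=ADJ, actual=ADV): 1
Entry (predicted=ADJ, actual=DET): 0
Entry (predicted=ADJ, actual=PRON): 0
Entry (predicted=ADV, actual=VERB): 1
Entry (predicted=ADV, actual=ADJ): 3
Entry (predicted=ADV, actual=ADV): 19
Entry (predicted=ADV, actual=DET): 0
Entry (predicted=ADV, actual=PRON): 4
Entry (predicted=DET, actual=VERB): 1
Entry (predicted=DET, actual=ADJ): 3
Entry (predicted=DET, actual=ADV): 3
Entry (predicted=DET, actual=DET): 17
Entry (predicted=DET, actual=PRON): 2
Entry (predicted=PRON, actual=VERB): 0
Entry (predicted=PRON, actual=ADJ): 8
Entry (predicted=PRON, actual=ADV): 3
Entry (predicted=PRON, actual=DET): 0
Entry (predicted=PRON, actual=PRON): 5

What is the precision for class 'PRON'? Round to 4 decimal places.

0.3125

Treat 'PRON' as positive and all other classes as negative.
precision = TP/(TP+FP).
PRON: TP=5, FP=0+8+3+0=11 → 5/16 = 0.31250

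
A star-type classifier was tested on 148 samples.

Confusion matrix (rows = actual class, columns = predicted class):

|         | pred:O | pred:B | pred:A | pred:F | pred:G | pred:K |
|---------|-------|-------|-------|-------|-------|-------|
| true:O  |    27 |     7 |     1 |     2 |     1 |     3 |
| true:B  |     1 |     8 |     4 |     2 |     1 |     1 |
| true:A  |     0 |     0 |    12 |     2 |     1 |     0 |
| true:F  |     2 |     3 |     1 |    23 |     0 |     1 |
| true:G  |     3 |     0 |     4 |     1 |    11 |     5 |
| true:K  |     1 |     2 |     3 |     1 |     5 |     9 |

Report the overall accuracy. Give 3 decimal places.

Accuracy = trace / total = (27+8+12+23+11+9=90) / 148 = 90/148 = 0.608

0.608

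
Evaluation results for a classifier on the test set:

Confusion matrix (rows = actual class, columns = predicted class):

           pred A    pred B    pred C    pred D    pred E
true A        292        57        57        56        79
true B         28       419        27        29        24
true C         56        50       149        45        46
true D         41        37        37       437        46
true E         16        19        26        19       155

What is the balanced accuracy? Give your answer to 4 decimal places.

0.6312

Balanced accuracy = mean of per-class recall.
  A: recall = 292/541 = 0.53974
  B: recall = 419/527 = 0.79507
  C: recall = 149/346 = 0.43064
  D: recall = 437/598 = 0.73077
  E: recall = 155/235 = 0.65957
Mean = (0.53974 + 0.79507 + 0.43064 + 0.73077 + 0.65957) / 5 = 0.6312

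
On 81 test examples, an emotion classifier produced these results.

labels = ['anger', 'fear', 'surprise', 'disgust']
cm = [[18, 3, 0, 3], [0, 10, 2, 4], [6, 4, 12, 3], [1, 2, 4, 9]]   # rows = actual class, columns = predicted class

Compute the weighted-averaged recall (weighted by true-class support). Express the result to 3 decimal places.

0.605

Per-class recall (TP/(TP+FN)):
  anger: TP=18, FN=3+0+3=6 → 18/24 = 0.7500
  fear: TP=10, FN=0+2+4=6 → 10/16 = 0.6250
  surprise: TP=12, FN=6+4+3=13 → 12/25 = 0.4800
  disgust: TP=9, FN=1+2+4=7 → 9/16 = 0.5625
Weighted-recall = Σ (supportᵢ/N)·recallᵢ with N=81: (24/81)·0.7500 + (16/81)·0.6250 + (25/81)·0.4800 + (16/81)·0.5625 = 0.605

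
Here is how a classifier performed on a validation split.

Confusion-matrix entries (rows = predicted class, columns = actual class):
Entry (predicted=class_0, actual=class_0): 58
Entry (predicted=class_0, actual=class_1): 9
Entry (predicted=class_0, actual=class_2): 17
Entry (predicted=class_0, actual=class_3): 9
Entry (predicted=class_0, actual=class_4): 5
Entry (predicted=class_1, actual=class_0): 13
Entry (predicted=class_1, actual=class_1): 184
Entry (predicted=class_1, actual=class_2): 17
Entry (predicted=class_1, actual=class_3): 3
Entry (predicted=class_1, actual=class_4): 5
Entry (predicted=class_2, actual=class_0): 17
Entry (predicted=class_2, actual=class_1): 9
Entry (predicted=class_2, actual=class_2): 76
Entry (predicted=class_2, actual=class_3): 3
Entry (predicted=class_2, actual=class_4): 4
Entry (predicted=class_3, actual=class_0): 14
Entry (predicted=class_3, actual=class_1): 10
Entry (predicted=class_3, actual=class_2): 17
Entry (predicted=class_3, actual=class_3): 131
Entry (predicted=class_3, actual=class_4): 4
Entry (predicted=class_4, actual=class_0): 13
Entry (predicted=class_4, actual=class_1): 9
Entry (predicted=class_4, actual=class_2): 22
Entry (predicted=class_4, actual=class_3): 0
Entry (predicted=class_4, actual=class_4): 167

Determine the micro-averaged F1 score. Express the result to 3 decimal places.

Micro-averaging pools counts across classes: ΣTP=616, ΣFP=200, ΣFN=200.
Micro-F1 score = 2·TP/(2·TP+FP+FN) on pooled counts = 0.755 (equals overall accuracy in single-label multiclass).

0.755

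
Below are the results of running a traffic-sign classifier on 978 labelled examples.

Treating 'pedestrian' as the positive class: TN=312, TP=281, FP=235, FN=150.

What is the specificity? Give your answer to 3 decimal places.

Specificity = TN/(TN+FP) = 312/(312+235) = 0.570

0.570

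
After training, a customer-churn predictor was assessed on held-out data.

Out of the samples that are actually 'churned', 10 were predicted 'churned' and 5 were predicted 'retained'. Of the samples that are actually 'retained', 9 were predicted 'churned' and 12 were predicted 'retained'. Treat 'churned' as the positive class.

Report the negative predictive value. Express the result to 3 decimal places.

NPV = TN/(TN+FN) = 12/(12+5) = 0.706

0.706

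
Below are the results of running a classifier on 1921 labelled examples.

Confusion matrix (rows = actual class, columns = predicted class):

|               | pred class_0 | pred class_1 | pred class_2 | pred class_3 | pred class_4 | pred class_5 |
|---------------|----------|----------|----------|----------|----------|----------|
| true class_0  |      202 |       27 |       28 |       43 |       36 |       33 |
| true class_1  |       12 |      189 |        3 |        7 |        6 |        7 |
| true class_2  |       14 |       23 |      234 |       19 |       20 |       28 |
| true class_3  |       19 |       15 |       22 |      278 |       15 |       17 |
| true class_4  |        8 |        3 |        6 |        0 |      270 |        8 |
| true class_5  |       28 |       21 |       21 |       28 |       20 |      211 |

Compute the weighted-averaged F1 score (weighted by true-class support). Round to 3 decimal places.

0.716

Per-class F1 score (2·TP/(2·TP+FP+FN)):
  class_0: TP=202, FP=12+14+19+8+28=81, FN=27+28+43+36+33=167 → 404/652 = 0.6196
  class_1: TP=189, FP=27+23+15+3+21=89, FN=12+3+7+6+7=35 → 378/502 = 0.7530
  class_2: TP=234, FP=28+3+22+6+21=80, FN=14+23+19+20+28=104 → 468/652 = 0.7178
  class_3: TP=278, FP=43+7+19+0+28=97, FN=19+15+22+15+17=88 → 556/741 = 0.7503
  class_4: TP=270, FP=36+6+20+15+20=97, FN=8+3+6+0+8=25 → 540/662 = 0.8157
  class_5: TP=211, FP=33+7+28+17+8=93, FN=28+21+21+28+20=118 → 422/633 = 0.6667
Weighted-F1 score = Σ (supportᵢ/N)·F1 scoreᵢ with N=1921: (369/1921)·0.6196 + (224/1921)·0.7530 + (338/1921)·0.7178 + (366/1921)·0.7503 + (295/1921)·0.8157 + (329/1921)·0.6667 = 0.716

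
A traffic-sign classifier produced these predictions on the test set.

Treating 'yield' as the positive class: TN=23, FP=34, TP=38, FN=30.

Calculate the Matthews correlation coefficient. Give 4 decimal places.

-0.0380

MCC = (TP·TN − FP·FN) / √((TP+FP)(TP+FN)(TN+FP)(TN+FN))
Numerator = 38·23 − 34·30 = -146
Denominator = √(72·68·57·53) = √14790816 = 3845.8830
MCC = -146 / 3845.8830 = -0.0380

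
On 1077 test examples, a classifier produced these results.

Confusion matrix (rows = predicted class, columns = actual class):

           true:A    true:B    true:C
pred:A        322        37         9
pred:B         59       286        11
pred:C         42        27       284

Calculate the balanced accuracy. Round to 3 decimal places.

Balanced accuracy = mean of per-class recall.
  A: recall = 322/423 = 0.7612
  B: recall = 286/350 = 0.8171
  C: recall = 284/304 = 0.9342
Mean = (0.7612 + 0.8171 + 0.9342) / 3 = 0.838

0.838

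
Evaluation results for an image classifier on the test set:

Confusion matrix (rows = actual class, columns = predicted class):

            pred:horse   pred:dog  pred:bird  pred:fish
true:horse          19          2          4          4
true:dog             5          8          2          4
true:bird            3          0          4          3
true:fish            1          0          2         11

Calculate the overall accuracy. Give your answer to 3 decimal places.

Accuracy = trace / total = (19+8+4+11=42) / 72 = 42/72 = 0.583

0.583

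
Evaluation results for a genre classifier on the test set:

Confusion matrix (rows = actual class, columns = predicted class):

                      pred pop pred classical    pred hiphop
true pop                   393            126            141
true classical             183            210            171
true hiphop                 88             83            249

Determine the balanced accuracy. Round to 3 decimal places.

Balanced accuracy = mean of per-class recall.
  pop: recall = 393/660 = 0.5955
  classical: recall = 210/564 = 0.3723
  hiphop: recall = 249/420 = 0.5929
Mean = (0.5955 + 0.3723 + 0.5929) / 3 = 0.520

0.520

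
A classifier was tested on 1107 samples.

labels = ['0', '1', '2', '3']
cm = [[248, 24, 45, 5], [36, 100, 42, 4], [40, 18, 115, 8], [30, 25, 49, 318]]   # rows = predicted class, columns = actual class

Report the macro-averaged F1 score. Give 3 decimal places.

Per-class F1 score (2·TP/(2·TP+FP+FN)):
  0: TP=248, FP=24+45+5=74, FN=36+40+30=106 → 496/676 = 0.7337
  1: TP=100, FP=36+42+4=82, FN=24+18+25=67 → 200/349 = 0.5731
  2: TP=115, FP=40+18+8=66, FN=45+42+49=136 → 230/432 = 0.5324
  3: TP=318, FP=30+25+49=104, FN=5+4+8=17 → 636/757 = 0.8402
Macro-F1 score = mean = (0.7337 + 0.5731 + 0.5324 + 0.8402) / 4 = 0.670

0.670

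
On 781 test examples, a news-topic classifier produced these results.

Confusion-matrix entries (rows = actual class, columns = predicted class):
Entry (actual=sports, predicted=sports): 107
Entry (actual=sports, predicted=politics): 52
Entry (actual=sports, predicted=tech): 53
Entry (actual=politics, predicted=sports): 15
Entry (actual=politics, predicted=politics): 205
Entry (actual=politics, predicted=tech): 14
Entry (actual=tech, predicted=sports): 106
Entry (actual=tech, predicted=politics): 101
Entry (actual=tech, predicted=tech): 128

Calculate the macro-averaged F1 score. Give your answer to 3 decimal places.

Per-class F1 score (2·TP/(2·TP+FP+FN)):
  sports: TP=107, FP=15+106=121, FN=52+53=105 → 214/440 = 0.4864
  politics: TP=205, FP=52+101=153, FN=15+14=29 → 410/592 = 0.6926
  tech: TP=128, FP=53+14=67, FN=106+101=207 → 256/530 = 0.4830
Macro-F1 score = mean = (0.4864 + 0.6926 + 0.4830) / 3 = 0.554

0.554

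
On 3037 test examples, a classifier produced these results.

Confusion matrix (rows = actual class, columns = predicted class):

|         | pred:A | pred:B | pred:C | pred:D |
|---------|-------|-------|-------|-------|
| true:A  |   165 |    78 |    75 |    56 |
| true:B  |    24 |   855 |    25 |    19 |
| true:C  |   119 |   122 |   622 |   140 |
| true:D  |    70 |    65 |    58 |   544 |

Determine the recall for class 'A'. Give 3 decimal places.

0.441

One-vs-rest for 'A': TP = diagonal; FP = other classes predicted 'A'; FN = 'A' predicted as other.
recall = TP/(TP+FN).
A: TP=165, FN=78+75+56=209 → 165/374 = 0.4412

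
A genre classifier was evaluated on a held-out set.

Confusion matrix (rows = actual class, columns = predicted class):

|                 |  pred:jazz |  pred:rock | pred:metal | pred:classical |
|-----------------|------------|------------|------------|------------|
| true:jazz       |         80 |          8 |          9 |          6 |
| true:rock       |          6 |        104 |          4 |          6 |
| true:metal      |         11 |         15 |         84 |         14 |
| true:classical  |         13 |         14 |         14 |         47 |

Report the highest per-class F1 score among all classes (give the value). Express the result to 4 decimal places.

0.7969

Per-class F1 score (2·TP/(2·TP+FP+FN)):
  jazz: TP=80, FP=6+11+13=30, FN=8+9+6=23 → 160/213 = 0.75117
  rock: TP=104, FP=8+15+14=37, FN=6+4+6=16 → 208/261 = 0.79693
  metal: TP=84, FP=9+4+14=27, FN=11+15+14=40 → 168/235 = 0.71489
  classical: TP=47, FP=6+6+14=26, FN=13+14+14=41 → 94/161 = 0.58385
Highest is class 'rock' with F1 score = 0.7969.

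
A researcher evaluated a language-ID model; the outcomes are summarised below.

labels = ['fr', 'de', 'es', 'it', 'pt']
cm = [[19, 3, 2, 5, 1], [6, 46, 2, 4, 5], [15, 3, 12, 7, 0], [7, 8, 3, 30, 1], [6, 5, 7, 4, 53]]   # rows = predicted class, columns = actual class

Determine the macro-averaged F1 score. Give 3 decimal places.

Per-class F1 score (2·TP/(2·TP+FP+FN)):
  fr: TP=19, FP=3+2+5+1=11, FN=6+15+7+6=34 → 38/83 = 0.4578
  de: TP=46, FP=6+2+4+5=17, FN=3+3+8+5=19 → 92/128 = 0.7188
  es: TP=12, FP=15+3+7+0=25, FN=2+2+3+7=14 → 24/63 = 0.3810
  it: TP=30, FP=7+8+3+1=19, FN=5+4+7+4=20 → 60/99 = 0.6061
  pt: TP=53, FP=6+5+7+4=22, FN=1+5+0+1=7 → 106/135 = 0.7852
Macro-F1 score = mean = (0.4578 + 0.7188 + 0.3810 + 0.6061 + 0.7852) / 5 = 0.590

0.590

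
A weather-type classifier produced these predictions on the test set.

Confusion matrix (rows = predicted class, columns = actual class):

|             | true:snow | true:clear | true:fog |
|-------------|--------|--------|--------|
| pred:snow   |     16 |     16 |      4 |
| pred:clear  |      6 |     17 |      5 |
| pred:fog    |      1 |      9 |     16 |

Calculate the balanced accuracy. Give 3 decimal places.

0.580

Balanced accuracy = mean of per-class recall.
  snow: recall = 16/23 = 0.6957
  clear: recall = 17/42 = 0.4048
  fog: recall = 16/25 = 0.6400
Mean = (0.6957 + 0.4048 + 0.6400) / 3 = 0.580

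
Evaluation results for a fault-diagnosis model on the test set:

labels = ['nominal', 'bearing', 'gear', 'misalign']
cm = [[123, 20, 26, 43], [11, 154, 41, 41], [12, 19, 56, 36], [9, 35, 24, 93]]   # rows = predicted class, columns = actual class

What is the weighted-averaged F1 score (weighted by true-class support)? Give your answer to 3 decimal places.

0.563

Per-class F1 score (2·TP/(2·TP+FP+FN)):
  nominal: TP=123, FP=20+26+43=89, FN=11+12+9=32 → 246/367 = 0.6703
  bearing: TP=154, FP=11+41+41=93, FN=20+19+35=74 → 308/475 = 0.6484
  gear: TP=56, FP=12+19+36=67, FN=26+41+24=91 → 112/270 = 0.4148
  misalign: TP=93, FP=9+35+24=68, FN=43+41+36=120 → 186/374 = 0.4973
Weighted-F1 score = Σ (supportᵢ/N)·F1 scoreᵢ with N=743: (155/743)·0.6703 + (228/743)·0.6484 + (147/743)·0.4148 + (213/743)·0.4973 = 0.563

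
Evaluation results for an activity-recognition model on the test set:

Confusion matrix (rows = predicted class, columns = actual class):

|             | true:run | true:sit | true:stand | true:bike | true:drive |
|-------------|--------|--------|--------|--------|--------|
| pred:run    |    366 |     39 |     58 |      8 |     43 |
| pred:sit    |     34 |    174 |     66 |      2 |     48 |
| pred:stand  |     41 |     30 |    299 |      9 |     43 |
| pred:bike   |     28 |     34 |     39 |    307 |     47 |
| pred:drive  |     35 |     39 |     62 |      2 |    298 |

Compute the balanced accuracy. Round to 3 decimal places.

0.681

Balanced accuracy = mean of per-class recall.
  run: recall = 366/504 = 0.7262
  sit: recall = 174/316 = 0.5506
  stand: recall = 299/524 = 0.5706
  bike: recall = 307/328 = 0.9360
  drive: recall = 298/479 = 0.6221
Mean = (0.7262 + 0.5506 + 0.5706 + 0.9360 + 0.6221) / 5 = 0.681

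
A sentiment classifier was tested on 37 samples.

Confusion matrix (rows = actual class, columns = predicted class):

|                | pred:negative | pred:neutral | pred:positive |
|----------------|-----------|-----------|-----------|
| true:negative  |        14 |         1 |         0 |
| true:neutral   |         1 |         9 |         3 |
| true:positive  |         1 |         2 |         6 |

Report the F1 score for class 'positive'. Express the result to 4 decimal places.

0.6667

Take TP from the diagonal, FP from the rest of the 'positive' prediction marginal, FN from the rest of the 'positive' actual marginal.
F1 score = 2·TP/(2·TP+FP+FN).
positive: TP=6, FP=0+3=3, FN=1+2=3 → 12/18 = 0.66667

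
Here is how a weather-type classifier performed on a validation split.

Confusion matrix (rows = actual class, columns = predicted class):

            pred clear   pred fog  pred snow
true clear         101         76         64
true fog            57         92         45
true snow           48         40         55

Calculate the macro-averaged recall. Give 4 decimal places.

0.4260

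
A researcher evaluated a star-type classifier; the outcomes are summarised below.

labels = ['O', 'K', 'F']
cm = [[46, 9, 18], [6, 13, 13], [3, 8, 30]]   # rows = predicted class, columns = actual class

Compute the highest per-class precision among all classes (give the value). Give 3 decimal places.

0.732

Per-class precision (TP/(TP+FP)):
  O: TP=46, FP=9+18=27 → 46/73 = 0.6301
  K: TP=13, FP=6+13=19 → 13/32 = 0.4063
  F: TP=30, FP=3+8=11 → 30/41 = 0.7317
Highest is class 'F' with precision = 0.732.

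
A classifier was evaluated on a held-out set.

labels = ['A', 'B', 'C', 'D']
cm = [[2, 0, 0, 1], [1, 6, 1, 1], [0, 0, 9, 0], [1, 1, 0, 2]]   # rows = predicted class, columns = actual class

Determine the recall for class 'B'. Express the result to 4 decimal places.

Take TP from the diagonal, FP from the rest of the 'B' prediction marginal, FN from the rest of the 'B' actual marginal.
recall = TP/(TP+FN).
B: TP=6, FN=0+0+1=1 → 6/7 = 0.85714

0.8571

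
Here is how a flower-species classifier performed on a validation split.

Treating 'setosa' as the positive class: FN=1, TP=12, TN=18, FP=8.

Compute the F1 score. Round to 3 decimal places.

0.727

Precision = TP/(TP+FP) = 12/20 = 0.6000
Recall = TP/(TP+FN) = 12/13 = 0.9231
F1 = 2·TP/(2·TP+FP+FN) = 24/33 = 0.727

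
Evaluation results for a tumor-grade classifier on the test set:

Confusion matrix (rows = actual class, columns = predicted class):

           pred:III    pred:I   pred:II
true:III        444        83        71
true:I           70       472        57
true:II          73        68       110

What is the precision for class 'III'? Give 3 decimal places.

0.756

One-vs-rest for 'III': TP = diagonal; FP = other classes predicted 'III'; FN = 'III' predicted as other.
precision = TP/(TP+FP).
III: TP=444, FP=70+73=143 → 444/587 = 0.7564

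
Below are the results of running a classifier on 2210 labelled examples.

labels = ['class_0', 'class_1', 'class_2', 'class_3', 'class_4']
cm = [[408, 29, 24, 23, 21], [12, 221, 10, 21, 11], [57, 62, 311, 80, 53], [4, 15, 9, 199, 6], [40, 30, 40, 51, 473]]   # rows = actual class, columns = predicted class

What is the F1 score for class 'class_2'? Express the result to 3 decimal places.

0.650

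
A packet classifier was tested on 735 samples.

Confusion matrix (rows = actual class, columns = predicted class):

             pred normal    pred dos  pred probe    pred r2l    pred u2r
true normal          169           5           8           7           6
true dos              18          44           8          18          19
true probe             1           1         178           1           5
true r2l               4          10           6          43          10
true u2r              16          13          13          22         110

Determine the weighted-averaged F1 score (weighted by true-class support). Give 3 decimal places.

Per-class F1 score (2·TP/(2·TP+FP+FN)):
  normal: TP=169, FP=18+1+4+16=39, FN=5+8+7+6=26 → 338/403 = 0.8387
  dos: TP=44, FP=5+1+10+13=29, FN=18+8+18+19=63 → 88/180 = 0.4889
  probe: TP=178, FP=8+8+6+13=35, FN=1+1+1+5=8 → 356/399 = 0.8922
  r2l: TP=43, FP=7+18+1+22=48, FN=4+10+6+10=30 → 86/164 = 0.5244
  u2r: TP=110, FP=6+19+5+10=40, FN=16+13+13+22=64 → 220/324 = 0.6790
Weighted-F1 score = Σ (supportᵢ/N)·F1 scoreᵢ with N=735: (195/735)·0.8387 + (107/735)·0.4889 + (186/735)·0.8922 + (73/735)·0.5244 + (174/735)·0.6790 = 0.732

0.732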